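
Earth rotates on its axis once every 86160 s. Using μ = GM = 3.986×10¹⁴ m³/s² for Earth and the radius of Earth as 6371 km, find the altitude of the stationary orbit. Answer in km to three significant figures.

A synchronous orbit has period T, so by Kepler's third law a = (μT²/4π²)^(1/3).
μT²/4π² = 3.986×10¹⁴ × (8.616×10⁴)² / 39.48 = 7.495×10²² m³.
a = 4.216×10⁷ m = 42163 km.
Altitude h = a − R = 42163 − 6371 = 35792 km.

h_sync ≈ 35800 km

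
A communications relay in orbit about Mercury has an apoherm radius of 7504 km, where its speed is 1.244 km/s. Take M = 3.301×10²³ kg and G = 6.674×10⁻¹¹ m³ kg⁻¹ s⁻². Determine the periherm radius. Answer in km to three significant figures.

periherm radius ≈ 2690 km

μ = GM = 6.674×10⁻¹¹ × 3.301×10²³ = 2.203×10¹³ m³/s².
r_a = 7.504×10⁶ m.
Specific energy ε = v²/2 − μ/r = -2.162×10⁶ J/kg, so a = −μ/(2ε) = 5.095×10⁶ m.
The apsides satisfy r_p + r_a = 2a, so the periherm radius is 2a − r_a = 2.685×10⁶ m = 2685.5 km.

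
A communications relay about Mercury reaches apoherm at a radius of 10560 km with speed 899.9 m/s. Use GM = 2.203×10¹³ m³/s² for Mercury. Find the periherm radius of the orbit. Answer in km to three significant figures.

r_a = 1.056×10⁷ m.
Specific energy ε = v²/2 − μ/r = -1.681×10⁶ J/kg, so a = −μ/(2ε) = 6.552×10⁶ m.
The apsides satisfy r_p + r_a = 2a, so the periherm radius is 2a − r_a = 2.543×10⁶ m = 2543.2 km.

periherm radius ≈ 2540 km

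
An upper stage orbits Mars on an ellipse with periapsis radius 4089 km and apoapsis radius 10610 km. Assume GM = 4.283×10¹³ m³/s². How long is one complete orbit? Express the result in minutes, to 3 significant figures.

Semi-major axis a = (r_p + r_a)/2 = (4089.0 + 10610)/2 = 7349.5 km = 7.350×10⁶ m.
By Kepler's third law T = 2π√(a³/μ) = 2π × 3.044×10³ = 1.913×10⁴ s.
= 318.8 minutes.

T ≈ 319 minutes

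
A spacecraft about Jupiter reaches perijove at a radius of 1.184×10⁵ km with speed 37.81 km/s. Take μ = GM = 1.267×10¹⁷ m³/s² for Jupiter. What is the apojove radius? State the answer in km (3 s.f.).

r_p = 1.184×10⁸ m.
Specific energy ε = v²/2 − μ/r = -3.553×10⁸ J/kg, so a = −μ/(2ε) = 1.783×10⁸ m.
The apsides satisfy r_p + r_a = 2a, so the apojove radius is 2a − r_p = 2.382×10⁸ m = 2.3820×10⁵ km.

apojove radius ≈ 2.38×10⁵ km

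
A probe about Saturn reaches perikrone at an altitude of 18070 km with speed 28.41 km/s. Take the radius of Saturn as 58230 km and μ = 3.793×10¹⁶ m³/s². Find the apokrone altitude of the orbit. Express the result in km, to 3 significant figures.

r_p = 58230 + 18070 = 76300 km = 7.630×10⁷ m.
Specific energy ε = v²/2 − μ/r = -9.355×10⁷ J/kg, so a = −μ/(2ε) = 2.027×10⁸ m.
The apsides satisfy r_p + r_a = 2a, so the apokrone radius is 2a − r_p = 3.291×10⁸ m = 3.2914×10⁵ km.
Apokrone altitude = 3.2914×10⁵ − 58230 = 2.7091×10⁵ km.

apokrone altitude ≈ 2.71×10⁵ km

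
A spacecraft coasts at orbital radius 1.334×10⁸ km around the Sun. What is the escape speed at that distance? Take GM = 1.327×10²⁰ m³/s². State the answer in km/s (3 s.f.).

v_esc ≈ 44.6 km/s

r = 1.334×10⁸ km = 1.334×10¹¹ m.
Escape speed v_esc = √(2μ/r) = √(2 × 1.327×10²⁰ / 1.334×10¹¹) = √(1.990×10⁹) = 44600 m/s.
= 44.60 km/s.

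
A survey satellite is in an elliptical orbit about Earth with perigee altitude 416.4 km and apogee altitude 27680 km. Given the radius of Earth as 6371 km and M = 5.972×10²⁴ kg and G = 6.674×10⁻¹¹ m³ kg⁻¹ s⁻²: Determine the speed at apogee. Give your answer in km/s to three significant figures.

v ≈ 1.97 km/s

μ = GM = 6.674×10⁻¹¹ × 5.972×10²⁴ = 3.986×10¹⁴ m³/s².
r_p = 6371 + 416.4 = 6787.4 km = 6.7874×10⁶ m.
r_a = 6371 + 27680 = 34051 km = 3.4051×10⁷ m.
Semi-major axis a = (r_p + r_a)/2 = 20419 km = 2.042×10⁷ m.
Vis-viva: v² = μ(2/r − 1/a) = 3.986×10¹⁴ × (5.874×10⁻⁸ − 4.897×10⁻⁸) = 3.891×10⁶ m²/s².
v = 1973 m/s = 1.973 km/s.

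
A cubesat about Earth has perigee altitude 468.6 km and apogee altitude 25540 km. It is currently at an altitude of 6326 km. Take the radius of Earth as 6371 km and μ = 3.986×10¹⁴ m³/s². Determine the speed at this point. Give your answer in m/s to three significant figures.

v ≈ 6500 m/s

r_p = 6371 + 468.6 = 6839.6 km = 6.8396×10⁶ m.
r_a = 6371 + 25540 = 31911 km = 3.1911×10⁷ m.
r = 6371 + 6326 = 12697 km = 1.270×10⁷ m.
Semi-major axis a = (r_p + r_a)/2 = 19375 km = 1.938×10⁷ m.
Vis-viva: v² = μ(2/r − 1/a) = 3.986×10¹⁴ × (1.575×10⁻⁷ − 5.161×10⁻⁸) = 4.221×10⁷ m²/s².
v = 6497 m/s.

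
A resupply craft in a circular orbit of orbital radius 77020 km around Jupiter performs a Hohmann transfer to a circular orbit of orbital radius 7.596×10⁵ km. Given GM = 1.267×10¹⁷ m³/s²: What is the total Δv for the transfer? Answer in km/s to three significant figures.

r₁ = 77020 km = 7.702×10⁷ m.
r₂ = 7.596×10⁵ km = 7.596×10⁸ m.
Transfer ellipse a_t = (r₁ + r₂)/2 = 4.183×10⁸ m.
At r₁: circular v_c1 = √(μ/r₁) = 40560 m/s; transfer-perijove v_p = √[μ(2/r₁ − 1/a_t)] = 54660 m/s.
Δv₁ = v_p − v_c1 = 14100 m/s.
At r₂: circular v_c2 = √(μ/r₂) = 12920 m/s; transfer-apojove v_a = √[μ(2/r₂ − 1/a_t)] = 5542 m/s.
Δv₂ = v_c2 − v_a = 7373 m/s.
Total Δv = Δv₁ + Δv₂ = 21470 m/s = 21.47 km/s.

Δv_total ≈ 21.5 km/s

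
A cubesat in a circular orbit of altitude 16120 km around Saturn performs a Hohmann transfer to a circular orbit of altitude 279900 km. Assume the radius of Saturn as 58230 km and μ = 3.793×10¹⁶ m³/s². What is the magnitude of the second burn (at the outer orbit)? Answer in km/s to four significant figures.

r₁ = 58230 + 16120 = 74350 km = 7.4350×10⁷ m.
r₂ = 58230 + 279900 = 338130 km = 3.3813×10⁸ m.
Transfer ellipse a_t = (r₁ + r₂)/2 = 2.062×10⁸ m.
At r₁: circular v_c1 = √(μ/r₁) = 22590 m/s; transfer-perikrone v_p = √[μ(2/r₁ − 1/a_t)] = 28920 m/s.
At r₂: circular v_c2 = √(μ/r₂) = 10590 m/s; transfer-apokrone v_a = √[μ(2/r₂ − 1/a_t)] = 6359 m/s.
Δv₂ = v_c2 − v_a = 4232 m/s.
= 4.232 km/s.

Δv ≈ 4.232 km/s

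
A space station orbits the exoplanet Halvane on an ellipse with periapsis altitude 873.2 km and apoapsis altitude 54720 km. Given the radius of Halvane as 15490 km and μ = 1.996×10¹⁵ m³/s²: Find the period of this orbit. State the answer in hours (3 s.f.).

T ≈ 11.1 hours

r_p = 15490 + 873.2 = 16363 km = 1.6363×10⁷ m.
r_a = 15490 + 54720 = 70210 km = 7.0210×10⁷ m.
Semi-major axis a = (r_p + r_a)/2 = (16363 + 70210)/2 = 43287 km = 4.329×10⁷ m.
By Kepler's third law T = 2π√(a³/μ) = 2π × 6.375×10³ = 4.005×10⁴ s.
= 11.13 hours.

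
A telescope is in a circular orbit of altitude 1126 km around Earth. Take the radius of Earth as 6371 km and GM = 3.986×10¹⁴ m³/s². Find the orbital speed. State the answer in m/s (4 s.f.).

r = 6371 + 1126 = 7497.0 km = 7.4970×10⁶ m.
For a circular orbit v = √(μ/r) = √(3.986×10¹⁴ / 7.497×10⁶) = √(5.317×10⁷) = 7292 m/s.

v ≈ 7292 m/s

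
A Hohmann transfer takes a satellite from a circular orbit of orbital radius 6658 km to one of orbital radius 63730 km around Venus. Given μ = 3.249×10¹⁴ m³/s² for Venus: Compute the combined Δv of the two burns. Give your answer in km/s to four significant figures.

Δv_total ≈ 3.691 km/s

r₁ = 6658 km = 6.658×10⁶ m.
r₂ = 63730 km = 6.373×10⁷ m.
Transfer ellipse a_t = (r₁ + r₂)/2 = 3.519×10⁷ m.
At r₁: circular v_c1 = √(μ/r₁) = 6986 m/s; transfer-periapsis v_p = √[μ(2/r₁ − 1/a_t)] = 9400 m/s.
Δv₁ = v_p − v_c1 = 2415 m/s.
At r₂: circular v_c2 = √(μ/r₂) = 2258 m/s; transfer-apoapsis v_a = √[μ(2/r₂ − 1/a_t)] = 982.1 m/s.
Δv₂ = v_c2 − v_a = 1276 m/s.
Total Δv = Δv₁ + Δv₂ = 3691 m/s = 3.691 km/s.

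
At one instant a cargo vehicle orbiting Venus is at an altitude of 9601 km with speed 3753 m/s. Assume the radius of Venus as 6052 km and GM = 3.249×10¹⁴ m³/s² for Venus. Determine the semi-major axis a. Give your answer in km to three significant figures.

a ≈ 11800 km

r = 6052 + 9601 = 15653 km = 1.565×10⁷ m.
Vis-viva rearranged: 1/a = 2/r − v²/μ = 1.278×10⁻⁷ − 4.335×10⁻⁸ = 8.442×10⁻⁸ m⁻¹.
a = 1.185×10⁷ m = 11846 km.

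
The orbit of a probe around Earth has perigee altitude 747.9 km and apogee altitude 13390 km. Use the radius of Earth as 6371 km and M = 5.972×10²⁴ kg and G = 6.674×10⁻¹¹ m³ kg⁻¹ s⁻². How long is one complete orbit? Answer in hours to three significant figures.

T ≈ 4.31 hours

μ = GM = 6.674×10⁻¹¹ × 5.972×10²⁴ = 3.986×10¹⁴ m³/s².
r_p = 6371 + 747.9 = 7118.9 km = 7.1189×10⁶ m.
r_a = 6371 + 13390 = 19761 km = 1.9761×10⁷ m.
Semi-major axis a = (r_p + r_a)/2 = (7118.9 + 19761)/2 = 13440 km = 1.344×10⁷ m.
By Kepler's third law T = 2π√(a³/μ) = 2π × 2.468×10³ = 1.551×10⁴ s.
= 4.307 hours.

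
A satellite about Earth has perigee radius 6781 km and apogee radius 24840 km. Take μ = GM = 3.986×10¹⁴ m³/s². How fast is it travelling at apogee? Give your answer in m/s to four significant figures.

Semi-major axis a = (r_p + r_a)/2 = 15810 km = 1.581×10⁷ m.
Vis-viva: v² = μ(2/r − 1/a) = 3.986×10¹⁴ × (8.052×10⁻⁸ − 6.325×10⁻⁸) = 6.882×10⁶ m²/s².
v = 2623 m/s.

v ≈ 2623 m/s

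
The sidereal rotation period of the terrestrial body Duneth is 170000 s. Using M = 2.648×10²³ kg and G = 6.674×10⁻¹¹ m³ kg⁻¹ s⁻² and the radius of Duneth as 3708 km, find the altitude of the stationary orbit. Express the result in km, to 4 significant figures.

μ = GM = 6.674×10⁻¹¹ × 2.648×10²³ = 1.767×10¹³ m³/s².
A synchronous orbit has period T, so by Kepler's third law a = (μT²/4π²)^(1/3).
μT²/4π² = 1.767×10¹³ × (1.700×10⁵)² / 39.48 = 1.294×10²² m³.
a = 2.348×10⁷ m = 23475 km.
Altitude h = a − R = 23475 − 3708 = 19767 km.

h_sync ≈ 19770 km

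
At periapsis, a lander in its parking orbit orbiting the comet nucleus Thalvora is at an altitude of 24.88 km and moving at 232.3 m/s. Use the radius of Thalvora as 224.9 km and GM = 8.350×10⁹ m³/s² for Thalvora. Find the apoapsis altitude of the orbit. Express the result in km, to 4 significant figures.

apoapsis altitude ≈ 820.3 km

r_p = 224.9 + 24.88 = 249.78 km = 2.498×10⁵ m.
Specific energy ε = v²/2 − μ/r = -6.448×10³ J/kg, so a = −μ/(2ε) = 6.475×10⁵ m.
The apsides satisfy r_p + r_a = 2a, so the apoapsis radius is 2a − r_p = 1.045×10⁶ m = 1045.2 km.
Apoapsis altitude = 1045.2 − 224.9 = 820.34 km.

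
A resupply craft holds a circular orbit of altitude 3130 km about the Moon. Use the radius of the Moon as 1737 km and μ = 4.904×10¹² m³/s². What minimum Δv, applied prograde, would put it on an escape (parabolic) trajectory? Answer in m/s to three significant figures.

r = 1737 + 3130 = 4867.0 km = 4.8670×10⁶ m.
Circular speed v_c = √(μ/r) = 1004 m/s.
Escape speed v_esc = √(2μ/r) = √2 × v_c = 1420 m/s.
Δv = v_esc − v_c = 415.8 m/s.

Δv ≈ 416 m/s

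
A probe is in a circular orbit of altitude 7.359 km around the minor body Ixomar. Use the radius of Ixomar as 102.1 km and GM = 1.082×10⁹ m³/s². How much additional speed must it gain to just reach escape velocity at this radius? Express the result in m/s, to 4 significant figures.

r = 102.1 + 7.359 = 109.46 km = 1.0946×10⁵ m.
Circular speed v_c = √(μ/r) = 99.42 m/s.
Escape speed v_esc = √(2μ/r) = √2 × v_c = 140.6 m/s.
Δv = v_esc − v_c = 41.18 m/s.

Δv ≈ 41.18 m/s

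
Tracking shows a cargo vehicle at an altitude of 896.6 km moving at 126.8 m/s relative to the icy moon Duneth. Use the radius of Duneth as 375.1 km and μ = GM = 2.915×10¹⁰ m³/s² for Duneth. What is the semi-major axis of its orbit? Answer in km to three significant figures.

r = 375.1 + 896.6 = 1271.7 km = 1.272×10⁶ m.
Specific orbital energy ε = v²/2 − μ/r = (126.8)²/2 − 2.915×10¹⁰/1.272×10⁶ = -1.488×10⁴ J/kg.
Since ε = −μ/(2a), a = −μ/(2ε) = 9.793×10⁵ m = 979.31 km.

a ≈ 979 km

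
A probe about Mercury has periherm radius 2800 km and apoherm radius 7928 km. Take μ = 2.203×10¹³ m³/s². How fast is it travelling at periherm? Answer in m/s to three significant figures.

Semi-major axis a = (r_p + r_a)/2 = 5364.0 km = 5.364×10⁶ m.
Vis-viva: v² = μ(2/r − 1/a) = 2.203×10¹³ × (7.143×10⁻⁷ − 1.864×10⁻⁷) = 1.163×10⁷ m²/s².
v = 3410 m/s.

v ≈ 3410 m/s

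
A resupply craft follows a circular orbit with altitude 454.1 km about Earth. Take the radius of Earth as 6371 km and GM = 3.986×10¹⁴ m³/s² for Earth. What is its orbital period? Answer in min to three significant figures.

r = 6371 + 454.1 = 6825.1 km = 6.8251×10⁶ m.
Kepler's third law: T = 2π√(r³/μ) = 2π√((6.825×10⁶)³ / 3.986×10¹⁴).
r³/μ = 7.976×10⁵ s², so T = 2π × 8.931×10² = 5.611×10³ s.
Converting: 5.611×10³ s ÷ 60.00 = 93.52 min.

T ≈ 93.5 min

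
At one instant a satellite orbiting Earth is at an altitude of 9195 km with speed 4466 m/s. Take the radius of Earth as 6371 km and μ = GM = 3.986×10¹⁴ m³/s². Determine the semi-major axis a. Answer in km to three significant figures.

a ≈ 12700 km

r = 6371 + 9195 = 15566 km = 1.557×10⁷ m.
Specific orbital energy ε = v²/2 − μ/r = (4466)²/2 − 3.986×10¹⁴/1.557×10⁷ = -1.563×10⁷ J/kg.
Since ε = −μ/(2a), a = −μ/(2ε) = 1.275×10⁷ m = 12747 km.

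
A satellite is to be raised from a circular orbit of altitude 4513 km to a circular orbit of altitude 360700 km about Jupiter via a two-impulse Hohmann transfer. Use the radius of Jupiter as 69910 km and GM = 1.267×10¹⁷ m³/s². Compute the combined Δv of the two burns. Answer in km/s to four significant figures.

r₁ = 69910 + 4513 = 74423 km = 7.4423×10⁷ m.
r₂ = 69910 + 360700 = 430610 km = 4.3061×10⁸ m.
Transfer ellipse a_t = (r₁ + r₂)/2 = 2.525×10⁸ m.
At r₁: circular v_c1 = √(μ/r₁) = 41260 m/s; transfer-perijove v_p = √[μ(2/r₁ − 1/a_t)] = 53880 m/s.
Δv₁ = v_p − v_c1 = 12620 m/s.
At r₂: circular v_c2 = √(μ/r₂) = 17150 m/s; transfer-apojove v_a = √[μ(2/r₂ − 1/a_t)] = 9312 m/s.
Δv₂ = v_c2 − v_a = 7841 m/s.
Total Δv = Δv₁ + Δv₂ = 20460 m/s = 20.46 km/s.

Δv_total ≈ 20.46 km/s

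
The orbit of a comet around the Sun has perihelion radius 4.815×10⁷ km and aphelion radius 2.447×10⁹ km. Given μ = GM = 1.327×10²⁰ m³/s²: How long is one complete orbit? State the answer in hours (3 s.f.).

Semi-major axis a = (r_p + r_a)/2 = (4.8150×10⁷ + 2.4470×10⁹)/2 = 1.2476×10⁹ km = 1.248×10¹² m.
By Kepler's third law T = 2π√(a³/μ) = 2π × 1.210×10⁸ = 7.601×10⁸ s.
= 2.111×10⁵ hours.

T ≈ 211000 hours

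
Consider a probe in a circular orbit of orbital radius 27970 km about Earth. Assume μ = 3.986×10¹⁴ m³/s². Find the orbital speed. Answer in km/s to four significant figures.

v ≈ 3.775 km/s

r = 27970 km = 2.797×10⁷ m.
For a circular orbit v = √(μ/r) = √(3.986×10¹⁴ / 2.797×10⁷) = √(1.425×10⁷) = 3775 m/s.
That is 3.775 km/s.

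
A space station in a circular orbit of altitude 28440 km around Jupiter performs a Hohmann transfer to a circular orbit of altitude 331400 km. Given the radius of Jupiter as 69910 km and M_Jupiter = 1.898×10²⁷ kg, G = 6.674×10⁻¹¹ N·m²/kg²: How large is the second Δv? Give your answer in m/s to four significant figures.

Δv ≈ 6619 m/s

μ = GM = 6.674×10⁻¹¹ × 1.898×10²⁷ = 1.267×10¹⁷ m³/s².
r₁ = 69910 + 28440 = 98350 km = 9.8350×10⁷ m.
r₂ = 69910 + 331400 = 401310 km = 4.0131×10⁸ m.
Transfer ellipse a_t = (r₁ + r₂)/2 = 2.498×10⁸ m.
At r₁: circular v_c1 = √(μ/r₁) = 35890 m/s; transfer-perijove v_p = √[μ(2/r₁ − 1/a_t)] = 45490 m/s.
At r₂: circular v_c2 = √(μ/r₂) = 17770 m/s; transfer-apojove v_a = √[μ(2/r₂ − 1/a_t)] = 11150 m/s.
Δv₂ = v_c2 − v_a = 6619 m/s.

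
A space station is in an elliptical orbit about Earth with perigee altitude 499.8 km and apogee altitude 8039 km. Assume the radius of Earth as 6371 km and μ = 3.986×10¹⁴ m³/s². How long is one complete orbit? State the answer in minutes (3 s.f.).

T ≈ 182 minutes

r_p = 6371 + 499.8 = 6870.8 km = 6.8708×10⁶ m.
r_a = 6371 + 8039 = 14410 km = 1.4410×10⁷ m.
Semi-major axis a = (r_p + r_a)/2 = (6870.8 + 14410)/2 = 10640 km = 1.064×10⁷ m.
By Kepler's third law T = 2π√(a³/μ) = 2π × 1.738×10³ = 1.092×10⁴ s.
= 182.1 minutes.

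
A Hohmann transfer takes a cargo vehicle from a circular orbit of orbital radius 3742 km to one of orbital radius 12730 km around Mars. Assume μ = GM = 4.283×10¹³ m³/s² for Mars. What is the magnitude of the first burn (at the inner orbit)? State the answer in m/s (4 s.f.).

r₁ = 3742 km = 3.742×10⁶ m.
r₂ = 12730 km = 1.273×10⁷ m.
Transfer ellipse a_t = (r₁ + r₂)/2 = 8.236×10⁶ m.
At r₁: circular v_c1 = √(μ/r₁) = 3383 m/s; transfer-periapsis v_p = √[μ(2/r₁ − 1/a_t)] = 4206 m/s.
Δv₁ = v_p − v_c1 = 822.9 m/s.

Δv ≈ 822.9 m/s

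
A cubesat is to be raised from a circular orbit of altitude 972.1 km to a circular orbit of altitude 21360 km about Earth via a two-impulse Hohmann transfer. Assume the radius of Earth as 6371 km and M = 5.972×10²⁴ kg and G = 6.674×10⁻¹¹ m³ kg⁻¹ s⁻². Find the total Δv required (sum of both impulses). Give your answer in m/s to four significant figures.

μ = GM = 6.674×10⁻¹¹ × 5.972×10²⁴ = 3.986×10¹⁴ m³/s².
r₁ = 6371 + 972.1 = 7343.1 km = 7.3431×10⁶ m.
r₂ = 6371 + 21360 = 27731 km = 2.7731×10⁷ m.
Transfer ellipse a_t = (r₁ + r₂)/2 = 1.754×10⁷ m.
At r₁: circular v_c1 = √(μ/r₁) = 7367 m/s; transfer-perigee v_p = √[μ(2/r₁ − 1/a_t)] = 9264 m/s.
Δv₁ = v_p − v_c1 = 1897 m/s.
At r₂: circular v_c2 = √(μ/r₂) = 3791 m/s; transfer-apogee v_a = √[μ(2/r₂ − 1/a_t)] = 2453 m/s.
Δv₂ = v_c2 − v_a = 1338 m/s.
Total Δv = Δv₁ + Δv₂ = 3235 m/s.

Δv_total ≈ 3235 m/s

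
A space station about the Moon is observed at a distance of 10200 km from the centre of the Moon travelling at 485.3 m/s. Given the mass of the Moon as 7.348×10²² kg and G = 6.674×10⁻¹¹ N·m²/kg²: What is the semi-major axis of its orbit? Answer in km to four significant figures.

a ≈ 6754 km

μ = GM = 6.674×10⁻¹¹ × 7.348×10²² = 4.904×10¹² m³/s².
r = 1.020×10⁷ m.
Vis-viva rearranged: 1/a = 2/r − v²/μ = 1.961×10⁻⁷ − 4.802×10⁻⁸ = 1.481×10⁻⁷ m⁻¹.
a = 6.754×10⁶ m = 6754.3 km.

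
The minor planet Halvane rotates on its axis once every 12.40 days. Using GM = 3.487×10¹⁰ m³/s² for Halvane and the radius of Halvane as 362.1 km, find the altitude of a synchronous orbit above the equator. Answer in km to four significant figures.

T = 12.40 days = 1.071×10⁶ s.
A synchronous orbit has period T, so by Kepler's third law a = (μT²/4π²)^(1/3).
μT²/4π² = 3.487×10¹⁰ × (1.071×10⁶)² / 39.48 = 1.014×10²¹ m³.
a = 1.005×10⁷ m = 10046 km.
Altitude h = a − R = 10046 − 362.1 = 9683.8 km.

h_sync ≈ 9684 km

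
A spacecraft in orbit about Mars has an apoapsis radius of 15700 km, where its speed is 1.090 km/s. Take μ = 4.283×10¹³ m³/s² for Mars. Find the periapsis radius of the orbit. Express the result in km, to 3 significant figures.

r_a = 1.570×10⁷ m.
Specific energy ε = v²/2 − μ/r = -2.134×10⁶ J/kg, so a = −μ/(2ε) = 1.004×10⁷ m.
The apsides satisfy r_p + r_a = 2a, so the periapsis radius is 2a − r_a = 4.371×10⁶ m = 4370.5 km.

periapsis radius ≈ 4370 km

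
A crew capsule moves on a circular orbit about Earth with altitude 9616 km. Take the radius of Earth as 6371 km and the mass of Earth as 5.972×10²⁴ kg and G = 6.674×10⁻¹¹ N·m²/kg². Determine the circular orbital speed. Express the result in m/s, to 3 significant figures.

μ = GM = 6.674×10⁻¹¹ × 5.972×10²⁴ = 3.986×10¹⁴ m³/s².
r = 6371 + 9616 = 15987 km = 1.5987×10⁷ m.
For a circular orbit v = √(μ/r) = √(3.986×10¹⁴ / 1.599×10⁷) = √(2.493×10⁷) = 4993 m/s.

v ≈ 4990 m/s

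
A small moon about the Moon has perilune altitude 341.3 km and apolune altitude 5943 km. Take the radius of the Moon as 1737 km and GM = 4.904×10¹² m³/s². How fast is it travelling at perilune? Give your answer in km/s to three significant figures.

v ≈ 1.93 km/s

r_p = 1737 + 341.3 = 2078.3 km = 2.0783×10⁶ m.
r_a = 1737 + 5943 = 7680.0 km = 7.6800×10⁶ m.
Semi-major axis a = (r_p + r_a)/2 = 4879.1 km = 4.879×10⁶ m.
Vis-viva: v² = μ(2/r − 1/a) = 4.904×10¹² × (9.623×10⁻⁷ − 2.050×10⁻⁷) = 3.714×10⁶ m²/s².
v = 1927 m/s = 1.927 km/s.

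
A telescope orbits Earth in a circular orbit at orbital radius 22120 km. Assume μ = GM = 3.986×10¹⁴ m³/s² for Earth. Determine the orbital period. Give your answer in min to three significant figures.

T ≈ 546 min

r = 22120 km = 2.212×10⁷ m.
Kepler's third law: T = 2π√(r³/μ) = 2π√((2.212×10⁷)³ / 3.986×10¹⁴).
r³/μ = 2.715×10⁷ s², so T = 2π × 5.211×10³ = 3.274×10⁴ s.
Converting: 3.274×10⁴ s ÷ 60.00 = 545.7 min.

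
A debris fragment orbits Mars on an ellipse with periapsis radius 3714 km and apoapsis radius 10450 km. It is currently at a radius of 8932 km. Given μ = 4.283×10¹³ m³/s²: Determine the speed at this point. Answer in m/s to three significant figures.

v ≈ 1880 m/s

Semi-major axis a = (r_p + r_a)/2 = 7082.0 km = 7.082×10⁶ m.
Vis-viva: v² = μ(2/r − 1/a) = 4.283×10¹³ × (2.239×10⁻⁷ − 1.412×10⁻⁷) = 3.543×10⁶ m²/s².
v = 1882 m/s.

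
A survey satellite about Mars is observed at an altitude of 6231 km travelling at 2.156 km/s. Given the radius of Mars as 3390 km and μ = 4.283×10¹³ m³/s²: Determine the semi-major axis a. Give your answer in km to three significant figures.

r = 3390 + 6231 = 9621.0 km = 9.621×10⁶ m.
Vis-viva rearranged: 1/a = 2/r − v²/μ = 2.079×10⁻⁷ − 1.085×10⁻⁷ = 9.935×10⁻⁸ m⁻¹.
a = 1.007×10⁷ m = 10066 km.

a ≈ 10100 km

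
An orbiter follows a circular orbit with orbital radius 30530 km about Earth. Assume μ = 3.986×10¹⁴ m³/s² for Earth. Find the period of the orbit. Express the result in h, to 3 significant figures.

T ≈ 14.7 h

r = 30530 km = 3.053×10⁷ m.
Kepler's third law: T = 2π√(r³/μ) = 2π√((3.053×10⁷)³ / 3.986×10¹⁴).
r³/μ = 7.139×10⁷ s², so T = 2π × 8.449×10³ = 5.309×10⁴ s.
Converting: 5.309×10⁴ s ÷ 3600 = 14.75 h.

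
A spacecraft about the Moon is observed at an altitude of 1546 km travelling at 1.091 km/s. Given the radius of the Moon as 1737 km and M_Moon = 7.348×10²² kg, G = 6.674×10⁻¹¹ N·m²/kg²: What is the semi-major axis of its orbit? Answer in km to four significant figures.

a ≈ 2729 km

μ = GM = 6.674×10⁻¹¹ × 7.348×10²² = 4.904×10¹² m³/s².
r = 1737 + 1546 = 3283.0 km = 3.283×10⁶ m.
Specific orbital energy ε = v²/2 − μ/r = (1091)²/2 − 4.904×10¹²/3.283×10⁶ = -8.986×10⁵ J/kg.
Since ε = −μ/(2a), a = −μ/(2ε) = 2.729×10⁶ m = 2728.6 km.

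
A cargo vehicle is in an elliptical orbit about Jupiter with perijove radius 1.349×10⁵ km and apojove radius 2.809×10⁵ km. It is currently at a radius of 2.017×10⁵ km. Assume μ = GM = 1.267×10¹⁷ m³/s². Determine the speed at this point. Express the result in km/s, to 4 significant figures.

v ≈ 25.43 km/s

Semi-major axis a = (r_p + r_a)/2 = 2.0790×10⁵ km = 2.079×10⁸ m.
Vis-viva: v² = μ(2/r − 1/a) = 1.267×10¹⁷ × (9.916×10⁻⁹ − 4.810×10⁻⁹) = 6.469×10⁸ m²/s².
v = 25430 m/s = 25.43 km/s.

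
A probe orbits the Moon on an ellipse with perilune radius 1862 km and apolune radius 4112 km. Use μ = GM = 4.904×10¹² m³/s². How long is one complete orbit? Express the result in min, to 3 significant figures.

T ≈ 244 min

Semi-major axis a = (r_p + r_a)/2 = (1862.0 + 4112.0)/2 = 2987.0 km = 2.987×10⁶ m.
By Kepler's third law T = 2π√(a³/μ) = 2π × 2.331×10³ = 1.465×10⁴ s.
= 244.1 min.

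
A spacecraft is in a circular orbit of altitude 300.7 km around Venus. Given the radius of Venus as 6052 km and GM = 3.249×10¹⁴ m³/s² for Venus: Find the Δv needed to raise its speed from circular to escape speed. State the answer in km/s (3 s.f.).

Δv ≈ 2.96 km/s

r = 6052 + 300.7 = 6352.7 km = 6.3527×10⁶ m.
Circular speed v_c = √(μ/r) = 7151 m/s.
Escape speed v_esc = √(2μ/r) = √2 × v_c = 10110 m/s.
Δv = v_esc − v_c = 2962 m/s = 2.962 km/s.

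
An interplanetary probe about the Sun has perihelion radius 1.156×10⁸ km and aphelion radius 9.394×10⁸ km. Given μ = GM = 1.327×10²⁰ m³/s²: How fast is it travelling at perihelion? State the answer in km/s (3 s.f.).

v ≈ 45.2 km/s

Semi-major axis a = (r_p + r_a)/2 = 5.2750×10⁸ km = 5.275×10¹¹ m.
Vis-viva: v² = μ(2/r − 1/a) = 1.327×10²⁰ × (1.730×10⁻¹¹ − 1.896×10⁻¹²) = 2.044×10⁹ m²/s².
v = 45210 m/s = 45.21 km/s.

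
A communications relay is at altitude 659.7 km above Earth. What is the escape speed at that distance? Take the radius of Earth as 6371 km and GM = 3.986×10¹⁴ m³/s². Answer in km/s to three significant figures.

r = 6371 + 659.7 = 7030.7 km = 7.0307×10⁶ m.
Escape speed v_esc = √(2μ/r) = √(2 × 3.986×10¹⁴ / 7.031×10⁶) = √(1.134×10⁸) = 10650 m/s.
= 10.65 km/s.

v_esc ≈ 10.6 km/s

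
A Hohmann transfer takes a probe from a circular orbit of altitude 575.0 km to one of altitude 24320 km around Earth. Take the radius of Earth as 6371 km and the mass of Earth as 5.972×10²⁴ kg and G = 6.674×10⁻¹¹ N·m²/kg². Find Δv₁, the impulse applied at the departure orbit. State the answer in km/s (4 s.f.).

Δv ≈ 2.099 km/s

μ = GM = 6.674×10⁻¹¹ × 5.972×10²⁴ = 3.986×10¹⁴ m³/s².
r₁ = 6371 + 575.0 = 6946.0 km = 6.9460×10⁶ m.
r₂ = 6371 + 24320 = 30691 km = 3.0691×10⁷ m.
Transfer ellipse a_t = (r₁ + r₂)/2 = 1.882×10⁷ m.
At r₁: circular v_c1 = √(μ/r₁) = 7575 m/s; transfer-perigee v_p = √[μ(2/r₁ − 1/a_t)] = 9674 m/s.
Δv₁ = v_p − v_c1 = 2099 m/s.
= 2.099 km/s.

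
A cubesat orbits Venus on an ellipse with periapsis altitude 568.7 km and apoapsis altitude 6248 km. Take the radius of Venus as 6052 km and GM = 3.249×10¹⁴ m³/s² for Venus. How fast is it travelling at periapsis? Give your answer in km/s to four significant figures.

v ≈ 7.988 km/s

r_p = 6052 + 568.7 = 6620.7 km = 6.6207×10⁶ m.
r_a = 6052 + 6248 = 12300 km = 1.2300×10⁷ m.
Semi-major axis a = (r_p + r_a)/2 = 9460.4 km = 9.460×10⁶ m.
Vis-viva: v² = μ(2/r − 1/a) = 3.249×10¹⁴ × (3.021×10⁻⁷ − 1.057×10⁻⁷) = 6.380×10⁷ m²/s².
v = 7988 m/s = 7.988 km/s.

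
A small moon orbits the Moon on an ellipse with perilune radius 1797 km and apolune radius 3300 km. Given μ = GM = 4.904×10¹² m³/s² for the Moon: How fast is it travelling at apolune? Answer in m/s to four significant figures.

Semi-major axis a = (r_p + r_a)/2 = 2548.5 km = 2.548×10⁶ m.
Vis-viva: v² = μ(2/r − 1/a) = 4.904×10¹² × (6.061×10⁻⁷ − 3.924×10⁻⁷) = 1.048×10⁶ m²/s².
v = 1024 m/s.

v ≈ 1024 m/s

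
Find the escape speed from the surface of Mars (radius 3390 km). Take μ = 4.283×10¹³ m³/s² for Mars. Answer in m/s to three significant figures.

r = R = 3.390×10⁶ m.
Escape speed v_esc = √(2μ/r) = √(2 × 4.283×10¹³ / 3.390×10⁶) = √(2.527×10⁷) = 5027 m/s.

v_esc ≈ 5030 m/s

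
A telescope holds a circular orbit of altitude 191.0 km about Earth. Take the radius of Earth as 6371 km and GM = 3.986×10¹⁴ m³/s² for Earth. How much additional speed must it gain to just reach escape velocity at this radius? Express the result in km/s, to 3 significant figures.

Δv ≈ 3.23 km/s

r = 6371 + 191.0 = 6562.0 km = 6.5620×10⁶ m.
Circular speed v_c = √(μ/r) = 7794 m/s.
Escape speed v_esc = √(2μ/r) = √2 × v_c = 11020 m/s.
Δv = v_esc − v_c = 3228 m/s = 3.228 km/s.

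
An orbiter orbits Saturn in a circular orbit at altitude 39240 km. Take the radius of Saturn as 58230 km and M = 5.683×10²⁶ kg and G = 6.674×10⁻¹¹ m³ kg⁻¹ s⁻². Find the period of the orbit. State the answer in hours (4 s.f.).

μ = GM = 6.674×10⁻¹¹ × 5.683×10²⁶ = 3.793×10¹⁶ m³/s².
r = 58230 + 39240 = 97470 km = 9.7470×10⁷ m.
Kepler's third law: T = 2π√(r³/μ) = 2π√((9.747×10⁷)³ / 3.793×10¹⁶).
r³/μ = 2.441×10⁷ s², so T = 2π × 4.941×10³ = 3.105×10⁴ s.
Converting: 3.105×10⁴ s ÷ 3600 = 8.624 hours.

T ≈ 8.624 hours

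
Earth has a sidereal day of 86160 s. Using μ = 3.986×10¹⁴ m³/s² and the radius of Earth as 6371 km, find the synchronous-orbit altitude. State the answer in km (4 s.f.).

A synchronous orbit has period T, so by Kepler's third law a = (μT²/4π²)^(1/3).
μT²/4π² = 3.986×10¹⁴ × (8.616×10⁴)² / 39.48 = 7.495×10²² m³.
a = 4.216×10⁷ m = 42163 km.
Altitude h = a − R = 42163 − 6371 = 35792 km.

h_sync ≈ 35790 km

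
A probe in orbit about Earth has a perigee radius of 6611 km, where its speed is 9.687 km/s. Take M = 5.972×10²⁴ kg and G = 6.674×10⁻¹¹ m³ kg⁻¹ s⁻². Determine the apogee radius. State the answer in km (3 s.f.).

μ = GM = 6.674×10⁻¹¹ × 5.972×10²⁴ = 3.986×10¹⁴ m³/s².
r_p = 6.611×10⁶ m.
Specific energy ε = v²/2 − μ/r = -1.337×10⁷ J/kg, so a = −μ/(2ε) = 1.491×10⁷ m.
The apsides satisfy r_p + r_a = 2a, so the apogee radius is 2a − r_p = 2.320×10⁷ m = 23200 km.

apogee radius ≈ 23200 km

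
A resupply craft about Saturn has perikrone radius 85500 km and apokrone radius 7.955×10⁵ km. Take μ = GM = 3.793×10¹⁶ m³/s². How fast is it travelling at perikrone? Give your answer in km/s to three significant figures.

v ≈ 28.3 km/s

Semi-major axis a = (r_p + r_a)/2 = 4.4050×10⁵ km = 4.405×10⁸ m.
Vis-viva: v² = μ(2/r − 1/a) = 3.793×10¹⁶ × (2.339×10⁻⁸ − 2.270×10⁻⁹) = 8.011×10⁸ m²/s².
v = 28300 m/s = 28.30 km/s.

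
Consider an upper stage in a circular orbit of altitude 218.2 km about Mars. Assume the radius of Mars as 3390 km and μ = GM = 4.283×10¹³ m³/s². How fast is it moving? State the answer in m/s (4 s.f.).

r = 3390 + 218.2 = 3608.2 km = 3.6082×10⁶ m.
For a circular orbit v = √(μ/r) = √(4.283×10¹³ / 3.608×10⁶) = √(1.187×10⁷) = 3445 m/s.

v ≈ 3445 m/s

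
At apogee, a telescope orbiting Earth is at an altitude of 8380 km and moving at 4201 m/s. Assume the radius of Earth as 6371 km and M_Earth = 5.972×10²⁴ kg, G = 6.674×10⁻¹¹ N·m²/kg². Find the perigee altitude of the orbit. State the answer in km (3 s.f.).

perigee altitude ≈ 783 km

μ = GM = 6.674×10⁻¹¹ × 5.972×10²⁴ = 3.986×10¹⁴ m³/s².
r_a = 6371 + 8380 = 14751 km = 1.475×10⁷ m.
Specific energy ε = v²/2 − μ/r = -1.820×10⁷ J/kg, so a = −μ/(2ε) = 1.095×10⁷ m.
The apsides satisfy r_p + r_a = 2a, so the perigee radius is 2a − r_a = 7.154×10⁶ m = 7153.6 km.
Perigee altitude = 7153.6 − 6371 = 782.64 km.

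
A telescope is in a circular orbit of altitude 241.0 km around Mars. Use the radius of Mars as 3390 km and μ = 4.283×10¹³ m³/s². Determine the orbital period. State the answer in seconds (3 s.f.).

r = 3390 + 241.0 = 3631.0 km = 3.6310×10⁶ m.
Kepler's third law: T = 2π√(r³/μ) = 2π√((3.631×10⁶)³ / 4.283×10¹³).
r³/μ = 1.118×10⁶ s², so T = 2π × 1.057×10³ = 6.643×10³ s.

T ≈ 6640 seconds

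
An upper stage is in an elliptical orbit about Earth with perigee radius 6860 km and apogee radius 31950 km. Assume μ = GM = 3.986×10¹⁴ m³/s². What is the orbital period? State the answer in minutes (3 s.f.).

Semi-major axis a = (r_p + r_a)/2 = (6860.0 + 31950)/2 = 19405 km = 1.940×10⁷ m.
By Kepler's third law T = 2π√(a³/μ) = 2π × 4.282×10³ = 2.690×10⁴ s.
= 448.4 minutes.

T ≈ 448 minutes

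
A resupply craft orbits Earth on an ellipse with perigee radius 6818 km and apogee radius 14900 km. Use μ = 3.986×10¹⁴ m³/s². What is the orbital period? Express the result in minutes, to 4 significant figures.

T ≈ 187.7 minutes

Semi-major axis a = (r_p + r_a)/2 = (6818.0 + 14900)/2 = 10859 km = 1.086×10⁷ m.
By Kepler's third law T = 2π√(a³/μ) = 2π × 1.792×10³ = 1.126×10⁴ s.
= 187.7 minutes.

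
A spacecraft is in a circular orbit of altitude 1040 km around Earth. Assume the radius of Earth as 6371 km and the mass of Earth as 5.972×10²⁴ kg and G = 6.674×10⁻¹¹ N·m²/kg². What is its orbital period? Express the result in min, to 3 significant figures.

T ≈ 106 min

μ = GM = 6.674×10⁻¹¹ × 5.972×10²⁴ = 3.986×10¹⁴ m³/s².
r = 6371 + 1040 = 7411.0 km = 7.4110×10⁶ m.
Kepler's third law: T = 2π√(r³/μ) = 2π√((7.411×10⁶)³ / 3.986×10¹⁴).
r³/μ = 1.021×10⁶ s², so T = 2π × 1.011×10³ = 6.350×10³ s.
Converting: 6.350×10³ s ÷ 60.00 = 105.8 min.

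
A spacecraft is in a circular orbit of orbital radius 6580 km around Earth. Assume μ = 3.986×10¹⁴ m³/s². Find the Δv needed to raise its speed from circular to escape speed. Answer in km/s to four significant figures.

Δv ≈ 3.224 km/s

r = 6580 km = 6.580×10⁶ m.
Circular speed v_c = √(μ/r) = 7783 m/s.
Escape speed v_esc = √(2μ/r) = √2 × v_c = 11010 m/s.
Δv = v_esc − v_c = 3224 m/s = 3.224 km/s.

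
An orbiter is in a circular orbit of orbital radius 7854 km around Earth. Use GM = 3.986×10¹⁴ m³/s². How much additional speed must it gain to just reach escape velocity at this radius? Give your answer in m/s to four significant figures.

Δv ≈ 2951 m/s

r = 7854 km = 7.854×10⁶ m.
Circular speed v_c = √(μ/r) = 7124 m/s.
Escape speed v_esc = √(2μ/r) = √2 × v_c = 10070 m/s.
Δv = v_esc − v_c = 2951 m/s.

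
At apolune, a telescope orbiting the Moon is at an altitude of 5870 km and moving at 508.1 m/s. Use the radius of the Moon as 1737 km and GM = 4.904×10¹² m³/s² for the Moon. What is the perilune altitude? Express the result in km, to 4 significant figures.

r_a = 1737 + 5870 = 7607.0 km = 7.607×10⁶ m.
Specific energy ε = v²/2 − μ/r = -5.156×10⁵ J/kg, so a = −μ/(2ε) = 4.756×10⁶ m.
The apsides satisfy r_p + r_a = 2a, so the perilune radius is 2a − r_a = 1.904×10⁶ m = 1904.5 km.
Perilune altitude = 1904.5 − 1737 = 167.50 km.

perilune altitude ≈ 167.5 km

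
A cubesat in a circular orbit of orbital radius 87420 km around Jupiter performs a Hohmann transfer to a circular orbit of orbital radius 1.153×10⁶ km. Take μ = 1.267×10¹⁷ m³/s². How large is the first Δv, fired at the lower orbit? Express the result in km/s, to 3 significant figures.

Δv ≈ 13.8 km/s

r₁ = 87420 km = 8.742×10⁷ m.
r₂ = 1.153×10⁶ km = 1.153×10⁹ m.
Transfer ellipse a_t = (r₁ + r₂)/2 = 6.202×10⁸ m.
At r₁: circular v_c1 = √(μ/r₁) = 38070 m/s; transfer-perijove v_p = √[μ(2/r₁ − 1/a_t)] = 51910 m/s.
Δv₁ = v_p − v_c1 = 13840 m/s.
= 13.84 km/s.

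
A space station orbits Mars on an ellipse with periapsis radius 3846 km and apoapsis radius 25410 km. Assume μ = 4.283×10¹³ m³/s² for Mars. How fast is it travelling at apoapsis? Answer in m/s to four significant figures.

v ≈ 665.7 m/s

Semi-major axis a = (r_p + r_a)/2 = 14628 km = 1.463×10⁷ m.
Vis-viva: v² = μ(2/r − 1/a) = 4.283×10¹³ × (7.871×10⁻⁸ − 6.836×10⁻⁸) = 4.432×10⁵ m²/s².
v = 665.7 m/s.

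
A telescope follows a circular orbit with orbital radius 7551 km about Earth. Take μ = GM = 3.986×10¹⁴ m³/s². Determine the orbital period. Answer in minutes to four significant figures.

T ≈ 108.8 minutes

r = 7551 km = 7.551×10⁶ m.
Kepler's third law: T = 2π√(r³/μ) = 2π√((7.551×10⁶)³ / 3.986×10¹⁴).
r³/μ = 1.080×10⁶ s², so T = 2π × 1.039×10³ = 6.530×10³ s.
Converting: 6.530×10³ s ÷ 60.00 = 108.8 minutes.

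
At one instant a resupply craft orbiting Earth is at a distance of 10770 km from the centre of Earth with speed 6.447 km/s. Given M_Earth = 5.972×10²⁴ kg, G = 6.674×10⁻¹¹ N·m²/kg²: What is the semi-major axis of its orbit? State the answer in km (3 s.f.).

a ≈ 12300 km

μ = GM = 6.674×10⁻¹¹ × 5.972×10²⁴ = 3.986×10¹⁴ m³/s².
r = 1.077×10⁷ m.
Specific orbital energy ε = v²/2 − μ/r = (6447)²/2 − 3.986×10¹⁴/1.077×10⁷ = -1.623×10⁷ J/kg.
Since ε = −μ/(2a), a = −μ/(2ε) = 1.228×10⁷ m = 12282 km.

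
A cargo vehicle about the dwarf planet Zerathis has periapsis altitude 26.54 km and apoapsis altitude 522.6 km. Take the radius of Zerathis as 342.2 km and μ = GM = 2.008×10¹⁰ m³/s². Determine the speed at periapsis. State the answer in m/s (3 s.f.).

r_p = 342.2 + 26.54 = 368.74 km = 3.6874×10⁵ m.
r_a = 342.2 + 522.6 = 864.80 km = 8.6480×10⁵ m.
Semi-major axis a = (r_p + r_a)/2 = 616.77 km = 6.168×10⁵ m.
Vis-viva: v² = μ(2/r − 1/a) = 2.008×10¹⁰ × (5.424×10⁻⁶ − 1.621×10⁻⁶) = 7.635×10⁴ m²/s².
v = 276.3 m/s.

v ≈ 276 m/s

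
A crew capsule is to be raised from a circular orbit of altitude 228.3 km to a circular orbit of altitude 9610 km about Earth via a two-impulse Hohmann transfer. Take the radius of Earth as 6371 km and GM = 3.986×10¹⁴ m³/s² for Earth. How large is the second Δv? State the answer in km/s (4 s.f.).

r₁ = 6371 + 228.3 = 6599.3 km = 6.5993×10⁶ m.
r₂ = 6371 + 9610 = 15981 km = 1.5981×10⁷ m.
Transfer ellipse a_t = (r₁ + r₂)/2 = 1.129×10⁷ m.
At r₁: circular v_c1 = √(μ/r₁) = 7772 m/s; transfer-perigee v_p = √[μ(2/r₁ − 1/a_t)] = 9246 m/s.
At r₂: circular v_c2 = √(μ/r₂) = 4994 m/s; transfer-apogee v_a = √[μ(2/r₂ − 1/a_t)] = 3818 m/s.
Δv₂ = v_c2 − v_a = 1176 m/s.
= 1.176 km/s.

Δv ≈ 1.176 km/s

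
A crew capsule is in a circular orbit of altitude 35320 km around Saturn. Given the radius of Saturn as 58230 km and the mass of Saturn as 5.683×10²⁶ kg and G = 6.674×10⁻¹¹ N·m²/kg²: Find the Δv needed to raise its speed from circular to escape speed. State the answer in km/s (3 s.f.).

Δv ≈ 8.34 km/s

μ = GM = 6.674×10⁻¹¹ × 5.683×10²⁶ = 3.793×10¹⁶ m³/s².
r = 58230 + 35320 = 93550 km = 9.3550×10⁷ m.
Circular speed v_c = √(μ/r) = 20140 m/s.
Escape speed v_esc = √(2μ/r) = √2 × v_c = 28480 m/s.
Δv = v_esc − v_c = 8340 m/s = 8.340 km/s.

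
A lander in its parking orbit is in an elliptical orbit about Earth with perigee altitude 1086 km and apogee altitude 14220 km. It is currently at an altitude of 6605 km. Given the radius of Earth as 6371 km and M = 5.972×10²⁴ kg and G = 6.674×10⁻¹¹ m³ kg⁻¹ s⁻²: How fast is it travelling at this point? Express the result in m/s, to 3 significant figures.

μ = GM = 6.674×10⁻¹¹ × 5.972×10²⁴ = 3.986×10¹⁴ m³/s².
r_p = 6371 + 1086 = 7457.0 km = 7.4570×10⁶ m.
r_a = 6371 + 14220 = 20591 km = 2.0591×10⁷ m.
r = 6371 + 6605 = 12976 km = 1.298×10⁷ m.
Semi-major axis a = (r_p + r_a)/2 = 14024 km = 1.402×10⁷ m.
Vis-viva: v² = μ(2/r − 1/a) = 3.986×10¹⁴ × (1.541×10⁻⁷ − 7.131×10⁻⁸) = 3.301×10⁷ m²/s².
v = 5746 m/s.

v ≈ 5750 m/s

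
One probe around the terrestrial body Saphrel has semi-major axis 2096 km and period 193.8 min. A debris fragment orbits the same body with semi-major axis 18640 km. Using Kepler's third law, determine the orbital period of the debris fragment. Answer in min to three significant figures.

Kepler's third law: T² ∝ a³, so T₂ = T₁ (a₂/a₁)^(3/2).
a₂/a₁ = 8.893, (a₂/a₁)^(3/2) = 26.52.
T₂ = 193.8 × 26.52 = 5140 min.

T₂ ≈ 5140 min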